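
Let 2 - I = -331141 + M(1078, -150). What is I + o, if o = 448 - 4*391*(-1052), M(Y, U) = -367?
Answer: 1977286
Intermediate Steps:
o = 1645776 (o = 448 - 1564*(-1052) = 448 + 1645328 = 1645776)
I = 331510 (I = 2 - (-331141 - 367) = 2 - 1*(-331508) = 2 + 331508 = 331510)
I + o = 331510 + 1645776 = 1977286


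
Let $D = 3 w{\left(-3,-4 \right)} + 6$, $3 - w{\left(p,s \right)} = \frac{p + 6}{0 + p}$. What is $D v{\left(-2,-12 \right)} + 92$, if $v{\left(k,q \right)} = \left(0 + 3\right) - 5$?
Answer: $56$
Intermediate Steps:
$v{\left(k,q \right)} = -2$ ($v{\left(k,q \right)} = 3 - 5 = -2$)
$w{\left(p,s \right)} = 3 - \frac{6 + p}{p}$ ($w{\left(p,s \right)} = 3 - \frac{p + 6}{0 + p} = 3 - \frac{6 + p}{p}$)
$D = 18$ ($D = 3 \left(2 - \frac{6}{-3}\right) + 6 = 3 \left(2 - -2\right) + 6 = 3 \left(2 + 2\right) + 6 = 3 \cdot 4 + 6 = 12 + 6 = 18$)
$D v{\left(-2,-12 \right)} + 92 = 18 \left(-2\right) + 92 = -36 + 92 = 56$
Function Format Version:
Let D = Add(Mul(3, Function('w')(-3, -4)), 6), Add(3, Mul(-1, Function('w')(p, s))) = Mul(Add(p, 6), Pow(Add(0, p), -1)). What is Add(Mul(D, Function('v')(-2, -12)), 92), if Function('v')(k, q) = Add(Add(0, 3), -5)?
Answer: 56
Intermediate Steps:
Function('v')(k, q) = -2 (Function('v')(k, q) = Add(3, -5) = -2)
Function('w')(p, s) = Add(3, Mul(-1, Pow(p, -1), Add(6, p))) (Function('w')(p, s) = Add(3, Mul(-1, Mul(Add(p, 6), Pow(Add(0, p), -1)))) = Add(3, Mul(-1, Mul(Add(6, p), Pow(p, -1)))) = Add(3, Mul(-1, Mul(Pow(p, -1), Add(6, p)))) = Add(3, Mul(-1, Pow(p, -1), Add(6, p))))
D = 18 (D = Add(Mul(3, Add(2, Mul(-6, Pow(-3, -1)))), 6) = Add(Mul(3, Add(2, Mul(-6, Rational(-1, 3)))), 6) = Add(Mul(3, Add(2, 2)), 6) = Add(Mul(3, 4), 6) = Add(12, 6) = 18)
Add(Mul(D, Function('v')(-2, -12)), 92) = Add(Mul(18, -2), 92) = Add(-36, 92) = 56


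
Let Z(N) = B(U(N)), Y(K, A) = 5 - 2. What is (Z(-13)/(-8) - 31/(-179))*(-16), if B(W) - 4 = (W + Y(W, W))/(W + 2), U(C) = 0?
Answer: 1473/179 ≈ 8.2290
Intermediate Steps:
Y(K, A) = 3
B(W) = 4 + (3 + W)/(2 + W) (B(W) = 4 + (W + 3)/(W + 2) = 4 + (3 + W)/(2 + W))
Z(N) = 11/2 (Z(N) = (11 + 5*0)/(2 + 0) = (11 + 0)/2 = (½)*11 = 11/2)
(Z(-13)/(-8) - 31/(-179))*(-16) = ((11/2)/(-8) - 31/(-179))*(-16) = ((11/2)*(-⅛) - 31*(-1/179))*(-16) = (-11/16 + 31/179)*(-16) = -1473/2864*(-16) = 1473/179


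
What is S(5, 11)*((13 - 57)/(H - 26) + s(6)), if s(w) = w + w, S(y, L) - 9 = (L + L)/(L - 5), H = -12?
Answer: 500/3 ≈ 166.67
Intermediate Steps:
S(y, L) = 9 + 2*L/(-5 + L) (S(y, L) = 9 + (L + L)/(L - 5) = 9 + (2*L)/(-5 + L) = 9 + 2*L/(-5 + L))
s(w) = 2*w
S(5, 11)*((13 - 57)/(H - 26) + s(6)) = ((-45 + 11*11)/(-5 + 11))*((13 - 57)/(-12 - 26) + 2*6) = ((-45 + 121)/6)*(-44/(-38) + 12) = ((⅙)*76)*(-44*(-1/38) + 12) = 38*(22/19 + 12)/3 = (38/3)*(250/19) = 500/3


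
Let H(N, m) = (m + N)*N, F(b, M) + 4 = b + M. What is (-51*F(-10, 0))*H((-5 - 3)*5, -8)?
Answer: 1370880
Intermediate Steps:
F(b, M) = -4 + M + b (F(b, M) = -4 + (b + M) = -4 + (M + b) = -4 + M + b)
H(N, m) = N*(N + m) (H(N, m) = (N + m)*N = N*(N + m))
(-51*F(-10, 0))*H((-5 - 3)*5, -8) = (-51*(-4 + 0 - 10))*(((-5 - 3)*5)*((-5 - 3)*5 - 8)) = (-51*(-14))*((-8*5)*(-8*5 - 8)) = 714*(-40*(-40 - 8)) = 714*(-40*(-48)) = 714*1920 = 1370880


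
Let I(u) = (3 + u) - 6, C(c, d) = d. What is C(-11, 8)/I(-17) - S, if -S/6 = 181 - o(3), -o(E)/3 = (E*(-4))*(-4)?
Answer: 9748/5 ≈ 1949.6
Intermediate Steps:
I(u) = -3 + u
o(E) = -48*E (o(E) = -3*E*(-4)*(-4) = -3*(-4*E)*(-4) = -48*E)
S = -1950 (S = -6*(181 - (-48)*3) = -6*(181 - 1*(-144)) = -6*(181 + 144) = -6*325 = -1950)
C(-11, 8)/I(-17) - S = 8/(-3 - 17) - 1*(-1950) = 8/(-20) + 1950 = 8*(-1/20) + 1950 = -⅖ + 1950 = 9748/5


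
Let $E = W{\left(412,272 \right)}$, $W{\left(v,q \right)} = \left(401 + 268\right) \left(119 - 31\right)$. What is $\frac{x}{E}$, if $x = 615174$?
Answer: $\frac{102529}{9812} \approx 10.449$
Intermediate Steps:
$W{\left(v,q \right)} = 58872$ ($W{\left(v,q \right)} = 669 \cdot 88 = 58872$)
$E = 58872$
$\frac{x}{E} = \frac{615174}{58872} = 615174 \cdot \frac{1}{58872} = \frac{102529}{9812}$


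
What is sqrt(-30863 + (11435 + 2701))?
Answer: I*sqrt(16727) ≈ 129.33*I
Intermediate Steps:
sqrt(-30863 + (11435 + 2701)) = sqrt(-30863 + 14136) = sqrt(-16727) = I*sqrt(16727)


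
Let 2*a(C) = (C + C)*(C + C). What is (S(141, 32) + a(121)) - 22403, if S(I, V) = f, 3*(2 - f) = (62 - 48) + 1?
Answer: 6876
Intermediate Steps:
f = -3 (f = 2 - ((62 - 48) + 1)/3 = 2 - (14 + 1)/3 = 2 - ⅓*15 = 2 - 5 = -3)
S(I, V) = -3
a(C) = 2*C² (a(C) = ((C + C)*(C + C))/2 = ((2*C)*(2*C))/2 = (4*C²)/2 = 2*C²)
(S(141, 32) + a(121)) - 22403 = (-3 + 2*121²) - 22403 = (-3 + 2*14641) - 22403 = (-3 + 29282) - 22403 = 29279 - 22403 = 6876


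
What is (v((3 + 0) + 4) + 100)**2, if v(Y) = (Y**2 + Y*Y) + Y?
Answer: 42025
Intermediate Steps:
v(Y) = Y + 2*Y**2 (v(Y) = (Y**2 + Y**2) + Y = 2*Y**2 + Y = Y + 2*Y**2)
(v((3 + 0) + 4) + 100)**2 = (((3 + 0) + 4)*(1 + 2*((3 + 0) + 4)) + 100)**2 = ((3 + 4)*(1 + 2*(3 + 4)) + 100)**2 = (7*(1 + 2*7) + 100)**2 = (7*(1 + 14) + 100)**2 = (7*15 + 100)**2 = (105 + 100)**2 = 205**2 = 42025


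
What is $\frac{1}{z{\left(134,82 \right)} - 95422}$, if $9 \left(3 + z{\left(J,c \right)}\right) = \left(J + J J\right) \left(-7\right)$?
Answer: $- \frac{1}{109495} \approx -9.1328 \cdot 10^{-6}$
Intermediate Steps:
$z{\left(J,c \right)} = -3 - \frac{7 J}{9} - \frac{7 J^{2}}{9}$ ($z{\left(J,c \right)} = -3 + \frac{\left(J + J J\right) \left(-7\right)}{9} = -3 + \frac{\left(J + J^{2}\right) \left(-7\right)}{9} = -3 + \frac{- 7 J - 7 J^{2}}{9} = -3 - \left(\frac{7 J}{9} + \frac{7 J^{2}}{9}\right) = -3 - \frac{7 J}{9} - \frac{7 J^{2}}{9}$)
$\frac{1}{z{\left(134,82 \right)} - 95422} = \frac{1}{\left(-3 - \frac{938}{9} - \frac{7 \cdot 134^{2}}{9}\right) - 95422} = \frac{1}{\left(-3 - \frac{938}{9} - \frac{125692}{9}\right) - 95422} = \frac{1}{-14073 - 95422} = \frac{1}{-109495} = - \frac{1}{109495}$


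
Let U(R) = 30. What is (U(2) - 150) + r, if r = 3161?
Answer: 3041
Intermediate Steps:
(U(2) - 150) + r = (30 - 150) + 3161 = -120 + 3161 = 3041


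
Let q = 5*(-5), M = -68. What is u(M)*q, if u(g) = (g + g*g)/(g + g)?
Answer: 1675/2 ≈ 837.50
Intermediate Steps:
u(g) = (g + g²)/(2*g) (u(g) = (g + g²)/((2*g)) = (g + g²)*(1/(2*g)) = (g + g²)/(2*g))
q = -25
u(M)*q = (½ + (½)*(-68))*(-25) = (½ - 34)*(-25) = -67/2*(-25) = 1675/2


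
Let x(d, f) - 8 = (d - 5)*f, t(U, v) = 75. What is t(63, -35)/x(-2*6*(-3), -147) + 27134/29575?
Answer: 121214441/134536675 ≈ 0.90098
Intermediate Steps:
x(d, f) = 8 + f*(-5 + d) (x(d, f) = 8 + (d - 5)*f = 8 + (-5 + d)*f = 8 + f*(-5 + d))
t(63, -35)/x(-2*6*(-3), -147) + 27134/29575 = 75/(8 - 5*(-147) + (-2*6*(-3))*(-147)) + 27134/29575 = 75/(8 + 735 - 12*(-3)*(-147)) + 27134*(1/29575) = 75/(8 + 735 + 36*(-147)) + 27134/29575 = 75/(8 + 735 - 5292) + 27134/29575 = 75/(-4549) + 27134/29575 = 75*(-1/4549) + 27134/29575 = -75/4549 + 27134/29575 = 121214441/134536675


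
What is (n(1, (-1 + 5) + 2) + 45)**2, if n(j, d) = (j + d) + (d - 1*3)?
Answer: 3025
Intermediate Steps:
n(j, d) = -3 + j + 2*d (n(j, d) = (d + j) + (d - 3) = (d + j) + (-3 + d) = -3 + j + 2*d)
(n(1, (-1 + 5) + 2) + 45)**2 = ((-3 + 1 + 2*((-1 + 5) + 2)) + 45)**2 = ((-3 + 1 + 2*(4 + 2)) + 45)**2 = ((-3 + 1 + 2*6) + 45)**2 = ((-3 + 1 + 12) + 45)**2 = (10 + 45)**2 = 55**2 = 3025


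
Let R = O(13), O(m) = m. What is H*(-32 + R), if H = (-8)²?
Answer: -1216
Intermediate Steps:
R = 13
H = 64
H*(-32 + R) = 64*(-32 + 13) = 64*(-19) = -1216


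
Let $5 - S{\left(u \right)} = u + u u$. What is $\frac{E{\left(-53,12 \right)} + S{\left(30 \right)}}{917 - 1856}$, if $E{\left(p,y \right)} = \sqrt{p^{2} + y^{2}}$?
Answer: $\frac{925}{939} - \frac{\sqrt{2953}}{939} \approx 0.92722$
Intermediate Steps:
$S{\left(u \right)} = 5 - u - u^{2}$ ($S{\left(u \right)} = 5 - \left(u + u u\right) = 5 - \left(u + u^{2}\right) = 5 - u - u^{2}$)
$\frac{E{\left(-53,12 \right)} + S{\left(30 \right)}}{917 - 1856} = \frac{\sqrt{\left(-53\right)^{2} + 12^{2}} - 925}{917 - 1856} = \frac{\sqrt{2809 + 144} - 925}{-939} = \left(\sqrt{2953} - 925\right) \left(- \frac{1}{939}\right) = \left(-925 + \sqrt{2953}\right) \left(- \frac{1}{939}\right) = \frac{925}{939} - \frac{\sqrt{2953}}{939}$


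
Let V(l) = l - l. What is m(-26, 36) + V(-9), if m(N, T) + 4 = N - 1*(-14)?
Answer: -16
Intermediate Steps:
m(N, T) = 10 + N (m(N, T) = -4 + (N - 1*(-14)) = -4 + (N + 14) = -4 + (14 + N) = 10 + N)
V(l) = 0
m(-26, 36) + V(-9) = (10 - 26) + 0 = -16 + 0 = -16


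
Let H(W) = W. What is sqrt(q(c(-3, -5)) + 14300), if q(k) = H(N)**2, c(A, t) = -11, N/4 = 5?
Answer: 70*sqrt(3) ≈ 121.24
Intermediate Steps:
N = 20 (N = 4*5 = 20)
q(k) = 400 (q(k) = 20**2 = 400)
sqrt(q(c(-3, -5)) + 14300) = sqrt(400 + 14300) = sqrt(14700) = 70*sqrt(3)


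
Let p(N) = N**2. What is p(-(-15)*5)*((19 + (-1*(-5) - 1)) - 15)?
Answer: 45000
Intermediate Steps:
p(-(-15)*5)*((19 + (-1*(-5) - 1)) - 15) = (-(-15)*5)**2*((19 + (-1*(-5) - 1)) - 15) = (-3*(-25))**2*((19 + (5 - 1)) - 15) = 75**2*((19 + 4) - 15) = 5625*(23 - 15) = 5625*8 = 45000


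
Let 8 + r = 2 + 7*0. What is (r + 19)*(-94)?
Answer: -1222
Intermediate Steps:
r = -6 (r = -8 + (2 + 7*0) = -8 + (2 + 0) = -8 + 2 = -6)
(r + 19)*(-94) = (-6 + 19)*(-94) = 13*(-94) = -1222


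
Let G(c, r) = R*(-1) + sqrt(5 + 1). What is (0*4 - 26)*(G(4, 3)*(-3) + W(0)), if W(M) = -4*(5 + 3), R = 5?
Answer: 442 + 78*sqrt(6) ≈ 633.06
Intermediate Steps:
W(M) = -32 (W(M) = -4*8 = -32)
G(c, r) = -5 + sqrt(6) (G(c, r) = 5*(-1) + sqrt(5 + 1) = -5 + sqrt(6))
(0*4 - 26)*(G(4, 3)*(-3) + W(0)) = (0*4 - 26)*((-5 + sqrt(6))*(-3) - 32) = (0 - 26)*((15 - 3*sqrt(6)) - 32) = -26*(-17 - 3*sqrt(6)) = 442 + 78*sqrt(6)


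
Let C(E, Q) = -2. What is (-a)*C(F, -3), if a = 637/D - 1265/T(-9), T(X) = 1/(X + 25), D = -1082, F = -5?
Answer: -21900317/541 ≈ -40481.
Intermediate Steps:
T(X) = 1/(25 + X)
a = -21900317/1082 (a = 637/(-1082) - 1265/(1/(25 - 9)) = 637*(-1/1082) - 1265/(1/16) = -637/1082 - 1265/1/16 = -637/1082 - 1265*16 = -637/1082 - 20240 = -21900317/1082 ≈ -20241.)
(-a)*C(F, -3) = -1*(-21900317/1082)*(-2) = (21900317/1082)*(-2) = -21900317/541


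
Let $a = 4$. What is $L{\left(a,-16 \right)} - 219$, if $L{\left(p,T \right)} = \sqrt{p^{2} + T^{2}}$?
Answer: $-219 + 4 \sqrt{17} \approx -202.51$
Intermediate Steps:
$L{\left(p,T \right)} = \sqrt{T^{2} + p^{2}}$
$L{\left(a,-16 \right)} - 219 = \sqrt{\left(-16\right)^{2} + 4^{2}} - 219 = \sqrt{256 + 16} - 219 = \sqrt{272} - 219 = 4 \sqrt{17} - 219 = -219 + 4 \sqrt{17}$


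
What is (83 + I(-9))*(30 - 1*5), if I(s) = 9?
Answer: 2300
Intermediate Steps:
(83 + I(-9))*(30 - 1*5) = (83 + 9)*(30 - 1*5) = 92*(30 - 5) = 92*25 = 2300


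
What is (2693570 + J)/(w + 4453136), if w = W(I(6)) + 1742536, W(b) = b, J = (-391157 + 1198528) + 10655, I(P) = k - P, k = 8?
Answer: 1755798/3097837 ≈ 0.56678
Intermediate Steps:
I(P) = 8 - P
J = 818026 (J = 807371 + 10655 = 818026)
w = 1742538 (w = (8 - 1*6) + 1742536 = (8 - 6) + 1742536 = 2 + 1742536 = 1742538)
(2693570 + J)/(w + 4453136) = (2693570 + 818026)/(1742538 + 4453136) = 3511596/6195674 = 3511596*(1/6195674) = 1755798/3097837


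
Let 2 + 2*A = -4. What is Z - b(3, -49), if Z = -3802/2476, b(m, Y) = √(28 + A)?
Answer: -8091/1238 ≈ -6.5355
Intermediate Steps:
A = -3 (A = -1 + (½)*(-4) = -1 - 2 = -3)
b(m, Y) = 5 (b(m, Y) = √(28 - 3) = √25 = 5)
Z = -1901/1238 (Z = -3802*1/2476 = -1901/1238 ≈ -1.5355)
Z - b(3, -49) = -1901/1238 - 1*5 = -1901/1238 - 5 = -8091/1238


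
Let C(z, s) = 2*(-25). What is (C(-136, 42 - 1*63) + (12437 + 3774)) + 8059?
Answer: 24220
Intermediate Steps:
C(z, s) = -50
(C(-136, 42 - 1*63) + (12437 + 3774)) + 8059 = (-50 + (12437 + 3774)) + 8059 = (-50 + 16211) + 8059 = 16161 + 8059 = 24220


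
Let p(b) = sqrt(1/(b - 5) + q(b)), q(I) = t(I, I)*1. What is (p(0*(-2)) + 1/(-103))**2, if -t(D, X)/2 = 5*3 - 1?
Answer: (5 - 103*I*sqrt(705))**2/265225 ≈ -28.2 - 0.10311*I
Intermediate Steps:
t(D, X) = -28 (t(D, X) = -2*(5*3 - 1) = -2*(15 - 1) = -2*14 = -28)
q(I) = -28 (q(I) = -28*1 = -28)
p(b) = sqrt(-28 + 1/(-5 + b)) (p(b) = sqrt(1/(b - 5) - 28) = sqrt(1/(-5 + b) - 28) = sqrt(-28 + 1/(-5 + b)))
(p(0*(-2)) + 1/(-103))**2 = (sqrt((141 - 0*(-2))/(-5 + 0*(-2))) + 1/(-103))**2 = (sqrt((141 - 28*0)/(-5 + 0)) - 1/103)**2 = (sqrt((141 + 0)/(-5)) - 1/103)**2 = (sqrt(-1/5*141) - 1/103)**2 = (sqrt(-141/5) - 1/103)**2 = (I*sqrt(705)/5 - 1/103)**2 = (-1/103 + I*sqrt(705)/5)**2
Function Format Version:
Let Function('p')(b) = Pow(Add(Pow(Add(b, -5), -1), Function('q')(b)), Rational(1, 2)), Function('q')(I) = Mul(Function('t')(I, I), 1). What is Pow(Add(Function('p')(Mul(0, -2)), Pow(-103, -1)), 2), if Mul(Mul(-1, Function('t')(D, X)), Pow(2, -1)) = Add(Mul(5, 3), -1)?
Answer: Mul(Rational(1, 265225), Pow(Add(5, Mul(-103, I, Pow(705, Rational(1, 2)))), 2)) ≈ Add(-28.200, Mul(-0.10311, I))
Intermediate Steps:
Function('t')(D, X) = -28 (Function('t')(D, X) = Mul(-2, Add(Mul(5, 3), -1)) = Mul(-2, Add(15, -1)) = Mul(-2, 14) = -28)
Function('q')(I) = -28 (Function('q')(I) = Mul(-28, 1) = -28)
Function('p')(b) = Pow(Add(-28, Pow(Add(-5, b), -1)), Rational(1, 2)) (Function('p')(b) = Pow(Add(Pow(Add(b, -5), -1), -28), Rational(1, 2)) = Pow(Add(Pow(Add(-5, b), -1), -28), Rational(1, 2)) = Pow(Add(-28, Pow(Add(-5, b), -1)), Rational(1, 2)))
Pow(Add(Function('p')(Mul(0, -2)), Pow(-103, -1)), 2) = Pow(Add(Pow(Mul(Pow(Add(-5, Mul(0, -2)), -1), Add(141, Mul(-28, Mul(0, -2)))), Rational(1, 2)), Pow(-103, -1)), 2) = Pow(Add(Pow(Mul(Pow(Add(-5, 0), -1), Add(141, Mul(-28, 0))), Rational(1, 2)), Rational(-1, 103)), 2) = Pow(Add(Pow(Mul(Pow(-5, -1), Add(141, 0)), Rational(1, 2)), Rational(-1, 103)), 2) = Pow(Add(Pow(Mul(Rational(-1, 5), 141), Rational(1, 2)), Rational(-1, 103)), 2) = Pow(Add(Pow(Rational(-141, 5), Rational(1, 2)), Rational(-1, 103)), 2) = Pow(Add(Mul(Rational(1, 5), I, Pow(705, Rational(1, 2))), Rational(-1, 103)), 2) = Pow(Add(Rational(-1, 103), Mul(Rational(1, 5), I, Pow(705, Rational(1, 2)))), 2)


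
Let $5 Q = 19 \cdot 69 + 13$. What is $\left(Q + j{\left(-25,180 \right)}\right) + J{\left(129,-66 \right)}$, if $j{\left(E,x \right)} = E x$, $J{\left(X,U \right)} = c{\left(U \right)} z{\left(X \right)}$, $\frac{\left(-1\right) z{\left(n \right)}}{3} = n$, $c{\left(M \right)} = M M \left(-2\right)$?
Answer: $\frac{16836544}{5} \approx 3.3673 \cdot 10^{6}$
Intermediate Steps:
$c{\left(M \right)} = - 2 M^{2}$ ($c{\left(M \right)} = M^{2} \left(-2\right) = - 2 M^{2}$)
$z{\left(n \right)} = - 3 n$
$J{\left(X,U \right)} = 6 X U^{2}$ ($J{\left(X,U \right)} = - 2 U^{2} \left(- 3 X\right) = 6 X U^{2}$)
$Q = \frac{1324}{5}$ ($Q = \frac{19 \cdot 69 + 13}{5} = \frac{1311 + 13}{5} = \frac{1}{5} \cdot 1324 = \frac{1324}{5} \approx 264.8$)
$\left(Q + j{\left(-25,180 \right)}\right) + J{\left(129,-66 \right)} = \left(\frac{1324}{5} - 4500\right) + 6 \cdot 129 \left(-66\right)^{2} = \left(\frac{1324}{5} - 4500\right) + 6 \cdot 129 \cdot 4356 = - \frac{21176}{5} + 3371544 = \frac{16836544}{5}$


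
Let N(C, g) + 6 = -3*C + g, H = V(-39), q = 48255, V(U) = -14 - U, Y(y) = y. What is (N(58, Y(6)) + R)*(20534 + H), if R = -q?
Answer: -995651811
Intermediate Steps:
H = 25 (H = -14 - 1*(-39) = -14 + 39 = 25)
N(C, g) = -6 + g - 3*C (N(C, g) = -6 + (-3*C + g) = -6 + (g - 3*C) = -6 + g - 3*C)
R = -48255 (R = -1*48255 = -48255)
(N(58, Y(6)) + R)*(20534 + H) = ((-6 + 6 - 3*58) - 48255)*(20534 + 25) = ((-6 + 6 - 174) - 48255)*20559 = (-174 - 48255)*20559 = -48429*20559 = -995651811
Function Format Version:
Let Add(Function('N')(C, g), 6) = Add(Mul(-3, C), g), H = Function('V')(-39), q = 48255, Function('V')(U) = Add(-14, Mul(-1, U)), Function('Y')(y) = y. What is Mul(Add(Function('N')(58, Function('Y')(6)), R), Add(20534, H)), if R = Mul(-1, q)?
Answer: -995651811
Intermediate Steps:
H = 25 (H = Add(-14, Mul(-1, -39)) = Add(-14, 39) = 25)
Function('N')(C, g) = Add(-6, g, Mul(-3, C)) (Function('N')(C, g) = Add(-6, Add(Mul(-3, C), g)) = Add(-6, Add(g, Mul(-3, C))) = Add(-6, g, Mul(-3, C)))
R = -48255 (R = Mul(-1, 48255) = -48255)
Mul(Add(Function('N')(58, Function('Y')(6)), R), Add(20534, H)) = Mul(Add(Add(-6, 6, Mul(-3, 58)), -48255), Add(20534, 25)) = Mul(Add(Add(-6, 6, -174), -48255), 20559) = Mul(Add(-174, -48255), 20559) = Mul(-48429, 20559) = -995651811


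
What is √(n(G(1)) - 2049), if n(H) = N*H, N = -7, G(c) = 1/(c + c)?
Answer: I*√8210/2 ≈ 45.305*I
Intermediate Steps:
G(c) = 1/(2*c)
n(H) = -7*H
√(n(G(1)) - 2049) = √(-7/(2*1) - 2049) = √(-7/2 - 2049) = √(-4105/2) = I*√8210/2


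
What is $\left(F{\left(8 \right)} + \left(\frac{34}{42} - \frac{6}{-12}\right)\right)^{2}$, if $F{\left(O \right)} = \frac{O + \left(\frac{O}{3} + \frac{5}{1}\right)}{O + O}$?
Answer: $\frac{591361}{112896} \approx 5.2381$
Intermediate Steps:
$F{\left(O \right)} = \frac{5 + \frac{4 O}{3}}{2 O}$ ($F{\left(O \right)} = \frac{O + \left(O \frac{1}{3} + 5 \cdot 1\right)}{2 O} = \left(O + \left(\frac{O}{3} + 5\right)\right) \frac{1}{2 O} = \left(O + \left(5 + \frac{O}{3}\right)\right) \frac{1}{2 O} = \left(5 + \frac{4 O}{3}\right) \frac{1}{2 O} = \frac{5 + \frac{4 O}{3}}{2 O}$)
$\left(F{\left(8 \right)} + \left(\frac{34}{42} - \frac{6}{-12}\right)\right)^{2} = \left(\frac{15 + 4 \cdot 8}{6 \cdot 8} + \left(\frac{34}{42} - \frac{6}{-12}\right)\right)^{2} = \left(\frac{1}{6} \cdot \frac{1}{8} \left(15 + 32\right) + \left(34 \cdot \frac{1}{42} - - \frac{1}{2}\right)\right)^{2} = \left(\frac{1}{6} \cdot \frac{1}{8} \cdot 47 + \left(\frac{17}{21} + \frac{1}{2}\right)\right)^{2} = \left(\frac{47}{48} + \frac{55}{42}\right)^{2} = \left(\frac{769}{336}\right)^{2} = \frac{591361}{112896}$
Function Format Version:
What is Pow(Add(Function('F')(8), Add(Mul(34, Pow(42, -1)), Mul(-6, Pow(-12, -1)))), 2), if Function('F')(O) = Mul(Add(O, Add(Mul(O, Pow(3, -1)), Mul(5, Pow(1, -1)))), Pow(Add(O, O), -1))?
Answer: Rational(591361, 112896) ≈ 5.2381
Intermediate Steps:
Function('F')(O) = Mul(Rational(1, 2), Pow(O, -1), Add(5, Mul(Rational(4, 3), O))) (Function('F')(O) = Mul(Add(O, Add(Mul(O, Rational(1, 3)), Mul(5, 1))), Pow(Mul(2, O), -1)) = Mul(Add(O, Add(Mul(Rational(1, 3), O), 5)), Mul(Rational(1, 2), Pow(O, -1))) = Mul(Add(O, Add(5, Mul(Rational(1, 3), O))), Mul(Rational(1, 2), Pow(O, -1))) = Mul(Add(5, Mul(Rational(4, 3), O)), Mul(Rational(1, 2), Pow(O, -1))) = Mul(Rational(1, 2), Pow(O, -1), Add(5, Mul(Rational(4, 3), O))))
Pow(Add(Function('F')(8), Add(Mul(34, Pow(42, -1)), Mul(-6, Pow(-12, -1)))), 2) = Pow(Add(Mul(Rational(1, 6), Pow(8, -1), Add(15, Mul(4, 8))), Add(Mul(34, Pow(42, -1)), Mul(-6, Pow(-12, -1)))), 2) = Pow(Add(Mul(Rational(1, 6), Rational(1, 8), Add(15, 32)), Add(Mul(34, Rational(1, 42)), Mul(-6, Rational(-1, 12)))), 2) = Pow(Add(Mul(Rational(1, 6), Rational(1, 8), 47), Add(Rational(17, 21), Rational(1, 2))), 2) = Pow(Add(Rational(47, 48), Rational(55, 42)), 2) = Pow(Rational(769, 336), 2) = Rational(591361, 112896)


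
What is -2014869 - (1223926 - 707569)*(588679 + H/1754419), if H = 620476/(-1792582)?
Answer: -477984538563538247410722/1572469959929 ≈ -3.0397e+11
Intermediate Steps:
H = -310238/896291 (H = 620476*(-1/1792582) = -310238/896291 ≈ -0.34614)
-2014869 - (1223926 - 707569)*(588679 + H/1754419) = -2014869 - (1223926 - 707569)*(588679 - 310238/896291/1754419) = -2014869 - 516357*(588679 - 310238/896291*1/1754419) = -2014869 - 516357*(588679 - 310238/1572469959929) = -2014869 - 516357*925680043540733553/1572469959929 = -2014869 - 1*477981370242562555226421/1572469959929 = -2014869 - 477981370242562555226421/1572469959929 = -477984538563538247410722/1572469959929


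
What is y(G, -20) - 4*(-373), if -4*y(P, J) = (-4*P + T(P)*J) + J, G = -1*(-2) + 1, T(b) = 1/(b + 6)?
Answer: 13505/9 ≈ 1500.6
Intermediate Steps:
T(b) = 1/(6 + b)
G = 3 (G = 2 + 1 = 3)
y(P, J) = P - J/4 - J/(4*(6 + P)) (y(P, J) = -((-4*P + J/(6 + P)) + J)/4 = -(J - 4*P + J/(6 + P))/4 = P - J/4 - J/(4*(6 + P)))
y(G, -20) - 4*(-373) = (-1*(-20) + (6 + 3)*(-1*(-20) + 4*3))/(4*(6 + 3)) - 4*(-373) = (¼)*(20 + 9*(20 + 12))/9 + 1492 = (¼)*(⅑)*(20 + 9*32) + 1492 = (¼)*(⅑)*(20 + 288) + 1492 = (¼)*(⅑)*308 + 1492 = 77/9 + 1492 = 13505/9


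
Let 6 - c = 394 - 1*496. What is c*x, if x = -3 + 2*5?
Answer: 756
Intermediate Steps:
c = 108 (c = 6 - (394 - 1*496) = 6 - (394 - 496) = 6 - 1*(-102) = 6 + 102 = 108)
x = 7 (x = -3 + 10 = 7)
c*x = 108*7 = 756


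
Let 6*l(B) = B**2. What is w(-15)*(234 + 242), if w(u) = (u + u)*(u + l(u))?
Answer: -321300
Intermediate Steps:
l(B) = B**2/6
w(u) = 2*u*(u + u**2/6) (w(u) = (u + u)*(u + u**2/6) = (2*u)*(u + u**2/6) = 2*u*(u + u**2/6))
w(-15)*(234 + 242) = ((1/3)*(-15)**2*(6 - 15))*(234 + 242) = ((1/3)*225*(-9))*476 = -675*476 = -321300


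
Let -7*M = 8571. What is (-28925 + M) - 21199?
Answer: -359439/7 ≈ -51348.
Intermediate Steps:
M = -8571/7 (M = -⅐*8571 = -8571/7 ≈ -1224.4)
(-28925 + M) - 21199 = (-28925 - 8571/7) - 21199 = -211046/7 - 21199 = -359439/7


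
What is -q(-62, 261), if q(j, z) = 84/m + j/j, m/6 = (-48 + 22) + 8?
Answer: -2/9 ≈ -0.22222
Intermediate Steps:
m = -108 (m = 6*((-48 + 22) + 8) = 6*(-26 + 8) = 6*(-18) = -108)
q(j, z) = 2/9 (q(j, z) = 84/(-108) + j/j = 84*(-1/108) + 1 = -7/9 + 1 = 2/9)
-q(-62, 261) = -1*2/9 = -2/9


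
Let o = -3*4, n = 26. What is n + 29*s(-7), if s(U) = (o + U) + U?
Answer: -728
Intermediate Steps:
o = -12
s(U) = -12 + 2*U (s(U) = (-12 + U) + U = -12 + 2*U)
n + 29*s(-7) = 26 + 29*(-12 + 2*(-7)) = 26 + 29*(-12 - 14) = 26 + 29*(-26) = 26 - 754 = -728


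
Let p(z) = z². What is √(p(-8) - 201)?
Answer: I*√137 ≈ 11.705*I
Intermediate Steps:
√(p(-8) - 201) = √((-8)² - 201) = √(64 - 201) = √(-137) = I*√137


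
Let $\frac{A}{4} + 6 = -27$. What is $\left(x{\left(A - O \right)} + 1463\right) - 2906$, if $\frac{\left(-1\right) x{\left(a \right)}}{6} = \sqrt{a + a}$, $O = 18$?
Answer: $-1443 - 60 i \sqrt{3} \approx -1443.0 - 103.92 i$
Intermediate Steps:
$A = -132$ ($A = -24 + 4 \left(-27\right) = -24 - 108 = -132$)
$x{\left(a \right)} = - 6 \sqrt{2} \sqrt{a}$ ($x{\left(a \right)} = - 6 \sqrt{a + a} = - 6 \sqrt{2 a} = - 6 \sqrt{2} \sqrt{a}$)
$\left(x{\left(A - O \right)} + 1463\right) - 2906 = \left(- 6 \sqrt{2} \sqrt{-132 - 18} + 1463\right) - 2906 = \left(- 6 \sqrt{2} \sqrt{-150} + 1463\right) - 2906 = \left(- 6 \sqrt{2} \cdot 5 i \sqrt{6} + 1463\right) - 2906 = \left(- 60 i \sqrt{3} + 1463\right) - 2906 = \left(1463 - 60 i \sqrt{3}\right) - 2906 = -1443 - 60 i \sqrt{3}$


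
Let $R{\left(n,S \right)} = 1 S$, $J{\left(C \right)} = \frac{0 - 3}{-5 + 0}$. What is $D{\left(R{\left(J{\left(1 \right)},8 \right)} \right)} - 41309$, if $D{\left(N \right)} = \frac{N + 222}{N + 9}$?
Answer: $- \frac{702023}{17} \approx -41296.0$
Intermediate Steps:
$J{\left(C \right)} = \frac{3}{5}$ ($J{\left(C \right)} = - \frac{3}{-5} = \left(-3\right) \left(- \frac{1}{5}\right) = \frac{3}{5}$)
$R{\left(n,S \right)} = S$
$D{\left(N \right)} = \frac{222 + N}{9 + N}$
$D{\left(R{\left(J{\left(1 \right)},8 \right)} \right)} - 41309 = \frac{222 + 8}{9 + 8} - 41309 = \frac{1}{17} \cdot 230 - 41309 = \frac{230}{17} - 41309 = - \frac{702023}{17}$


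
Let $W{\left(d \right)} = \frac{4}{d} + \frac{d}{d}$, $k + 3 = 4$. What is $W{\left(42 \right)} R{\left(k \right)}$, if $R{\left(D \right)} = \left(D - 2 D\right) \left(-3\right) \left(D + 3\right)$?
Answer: $\frac{92}{7} \approx 13.143$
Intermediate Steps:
$k = 1$ ($k = -3 + 4 = 1$)
$W{\left(d \right)} = 1 + \frac{4}{d}$ ($W{\left(d \right)} = \frac{4}{d} + 1 = 1 + \frac{4}{d}$)
$R{\left(D \right)} = 3 D \left(3 + D\right)$ ($R{\left(D \right)} = - D \left(-3\right) \left(3 + D\right) = 3 D \left(3 + D\right)$)
$W{\left(42 \right)} R{\left(k \right)} = \frac{4 + 42}{42} \cdot 3 \cdot 1 \left(3 + 1\right) = \frac{1}{42} \cdot 46 \cdot 3 \cdot 1 \cdot 4 = \frac{23}{21} \cdot 12 = \frac{92}{7}$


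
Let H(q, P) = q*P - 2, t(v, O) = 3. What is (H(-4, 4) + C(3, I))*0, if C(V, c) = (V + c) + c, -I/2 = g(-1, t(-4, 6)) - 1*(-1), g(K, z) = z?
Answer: 0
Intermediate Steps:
H(q, P) = -2 + P*q (H(q, P) = P*q - 2 = -2 + P*q)
I = -8 (I = -2*(3 - 1*(-1)) = -2*(3 + 1) = -2*4 = -8)
C(V, c) = V + 2*c
(H(-4, 4) + C(3, I))*0 = ((-2 + 4*(-4)) + (3 + 2*(-8)))*0 = ((-2 - 16) + (3 - 16))*0 = (-18 - 13)*0 = -31*0 = 0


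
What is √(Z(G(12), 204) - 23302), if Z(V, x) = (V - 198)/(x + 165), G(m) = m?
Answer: 4*I*√22033974/123 ≈ 152.65*I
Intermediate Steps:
Z(V, x) = (-198 + V)/(165 + x)
√(Z(G(12), 204) - 23302) = √((-198 + 12)/(165 + 204) - 23302) = √(-186/369 - 23302) = √((1/369)*(-186) - 23302) = √(-62/123 - 23302) = √(-2866208/123) = 4*I*√22033974/123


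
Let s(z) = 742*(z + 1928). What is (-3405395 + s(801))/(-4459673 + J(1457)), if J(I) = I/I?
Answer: 197211/637096 ≈ 0.30955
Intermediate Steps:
s(z) = 1430576 + 742*z (s(z) = 742*(1928 + z) = 1430576 + 742*z)
J(I) = 1
(-3405395 + s(801))/(-4459673 + J(1457)) = (-3405395 + (1430576 + 742*801))/(-4459673 + 1) = (-3405395 + (1430576 + 594342))/(-4459672) = (-3405395 + 2024918)*(-1/4459672) = -1380477*(-1/4459672) = 197211/637096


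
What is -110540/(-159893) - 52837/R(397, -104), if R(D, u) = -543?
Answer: 8508289661/86821899 ≈ 97.997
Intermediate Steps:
-110540/(-159893) - 52837/R(397, -104) = -110540/(-159893) - 52837/(-543) = -110540*(-1/159893) - 52837*(-1/543) = 110540/159893 + 52837/543 = 8508289661/86821899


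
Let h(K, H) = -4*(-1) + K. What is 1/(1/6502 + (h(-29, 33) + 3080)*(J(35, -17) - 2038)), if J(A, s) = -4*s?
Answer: -6502/39131311699 ≈ -1.6616e-7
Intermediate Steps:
h(K, H) = 4 + K
1/(1/6502 + (h(-29, 33) + 3080)*(J(35, -17) - 2038)) = 1/(1/6502 + ((4 - 29) + 3080)*(-4*(-17) - 2038)) = 1/(1/6502 + (-25 + 3080)*(68 - 2038)) = 1/(1/6502 + 3055*(-1970)) = 1/(1/6502 - 6018350) = 1/(-39131311699/6502) = -6502/39131311699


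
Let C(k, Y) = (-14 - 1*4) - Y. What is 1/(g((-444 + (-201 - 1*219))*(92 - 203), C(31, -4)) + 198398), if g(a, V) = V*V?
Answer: 1/198594 ≈ 5.0354e-6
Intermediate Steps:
C(k, Y) = -18 - Y (C(k, Y) = (-14 - 4) - Y = -18 - Y)
g(a, V) = V²
1/(g((-444 + (-201 - 1*219))*(92 - 203), C(31, -4)) + 198398) = 1/((-18 - 1*(-4))² + 198398) = 1/((-18 + 4)² + 198398) = 1/((-14)² + 198398) = 1/(196 + 198398) = 1/198594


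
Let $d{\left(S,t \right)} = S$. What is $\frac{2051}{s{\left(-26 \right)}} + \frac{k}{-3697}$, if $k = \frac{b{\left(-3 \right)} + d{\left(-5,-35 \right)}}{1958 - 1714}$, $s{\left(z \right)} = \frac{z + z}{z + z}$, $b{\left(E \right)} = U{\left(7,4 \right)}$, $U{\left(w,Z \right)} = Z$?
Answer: $\frac{1850141469}{902068} \approx 2051.0$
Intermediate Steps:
$b{\left(E \right)} = 4$
$s{\left(z \right)} = 1$ ($s{\left(z \right)} = \frac{2 z}{2 z} = 2 z \frac{1}{2 z} = 1$)
$k = - \frac{1}{244}$ ($k = \frac{4 - 5}{1958 - 1714} = - \frac{1}{244} \approx -0.0040984$)
$\frac{2051}{s{\left(-26 \right)}} + \frac{k}{-3697} = \frac{2051}{1} - \frac{1}{244 \left(-3697\right)} = 2051 \cdot 1 - - \frac{1}{902068} = 2051 + \frac{1}{902068} = \frac{1850141469}{902068}$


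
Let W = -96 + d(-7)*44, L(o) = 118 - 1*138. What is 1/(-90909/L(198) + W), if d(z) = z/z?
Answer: 20/89869 ≈ 0.00022255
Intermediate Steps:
L(o) = -20 (L(o) = 118 - 138 = -20)
d(z) = 1
W = -52 (W = -96 + 1*44 = -96 + 44 = -52)
1/(-90909/L(198) + W) = 1/(-90909/(-20) - 52) = 1/(-90909*(-1/20) - 52) = 1/(90909/20 - 52) = 1/(89869/20) = 20/89869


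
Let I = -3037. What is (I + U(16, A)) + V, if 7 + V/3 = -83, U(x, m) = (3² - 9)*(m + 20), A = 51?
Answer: -3307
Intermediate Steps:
U(x, m) = 0 (U(x, m) = (9 - 9)*(20 + m) = 0*(20 + m) = 0)
V = -270 (V = -21 + 3*(-83) = -21 - 249 = -270)
(I + U(16, A)) + V = (-3037 + 0) - 270 = -3037 - 270 = -3307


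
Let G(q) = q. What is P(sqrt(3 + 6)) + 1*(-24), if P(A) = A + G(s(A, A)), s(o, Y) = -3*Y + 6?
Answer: -24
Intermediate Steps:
s(o, Y) = 6 - 3*Y
P(A) = 6 - 2*A (P(A) = A + (6 - 3*A) = 6 - 2*A)
P(sqrt(3 + 6)) + 1*(-24) = (6 - 2*sqrt(3 + 6)) + 1*(-24) = (6 - 2*sqrt(9)) - 24 = (6 - 2*3) - 24 = (6 - 6) - 24 = 0 - 24 = -24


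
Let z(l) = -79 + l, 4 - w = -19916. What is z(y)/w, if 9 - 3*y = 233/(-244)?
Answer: -55399/14581440 ≈ -0.0037993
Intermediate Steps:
w = 19920 (w = 4 - 1*(-19916) = 4 + 19916 = 19920)
y = 2429/732 (y = 3 - 233/(3*(-244)) = 3 - 233*(-1)/(3*244) = 3 - ⅓*(-233/244) = 3 + 233/732 = 2429/732 ≈ 3.3183)
z(y)/w = (-79 + 2429/732)/19920 = -55399/732*1/19920 = -55399/14581440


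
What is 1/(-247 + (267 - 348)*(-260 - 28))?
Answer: 1/23081 ≈ 4.3326e-5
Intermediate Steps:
1/(-247 + (267 - 348)*(-260 - 28)) = 1/(-247 - 81*(-288)) = 1/(-247 + 23328) = 1/23081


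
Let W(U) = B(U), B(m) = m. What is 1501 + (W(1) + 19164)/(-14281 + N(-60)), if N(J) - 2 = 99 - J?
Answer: 4234991/2824 ≈ 1499.6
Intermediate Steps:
W(U) = U
N(J) = 101 - J (N(J) = 2 + (99 - J) = 101 - J)
1501 + (W(1) + 19164)/(-14281 + N(-60)) = 1501 + (1 + 19164)/(-14281 + (101 - 1*(-60))) = 1501 + 19165/(-14281 + (101 + 60)) = 1501 + 19165/(-14281 + 161) = 1501 + 19165/(-14120) = 1501 + 19165*(-1/14120) = 1501 - 3833/2824 = 4234991/2824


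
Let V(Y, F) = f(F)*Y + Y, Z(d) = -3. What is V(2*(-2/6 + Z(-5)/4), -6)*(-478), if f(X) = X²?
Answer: 114959/3 ≈ 38320.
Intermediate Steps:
V(Y, F) = Y + Y*F² (V(Y, F) = F²*Y + Y = Y*F² + Y = Y + Y*F²)
V(2*(-2/6 + Z(-5)/4), -6)*(-478) = ((2*(-2/6 - 3/4))*(1 + (-6)²))*(-478) = ((2*(-2*⅙ - 3*¼))*(1 + 36))*(-478) = ((2*(-⅓ - ¾))*37)*(-478) = ((2*(-13/12))*37)*(-478) = -13/6*37*(-478) = -481/6*(-478) = 114959/3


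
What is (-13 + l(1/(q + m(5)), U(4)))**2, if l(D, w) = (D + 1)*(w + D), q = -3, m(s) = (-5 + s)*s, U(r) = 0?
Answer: 14161/81 ≈ 174.83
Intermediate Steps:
m(s) = s*(-5 + s)
l(D, w) = (1 + D)*(D + w)
(-13 + l(1/(q + m(5)), U(4)))**2 = (-13 + (1/(-3 + 5*(-5 + 5)) + 0 + (1/(-3 + 5*(-5 + 5)))**2 + 0/(-3 + 5*(-5 + 5))))**2 = (-13 + (1/(-3 + 5*0) + 0 + (1/(-3 + 5*0))**2 + 0/(-3 + 5*0)))**2 = (-13 + (1/(-3 + 0) + 0 + (1/(-3 + 0))**2 + 0/(-3 + 0)))**2 = (-13 + (1/(-3) + 0 + (1/(-3))**2 + 0/(-3)))**2 = (-13 + (-1/3 + 0 + (-1/3)**2 - 1/3*0))**2 = (-13 + (-1/3 + 0 + 1/9 + 0))**2 = (-13 - 2/9)**2 = (-119/9)**2 = 14161/81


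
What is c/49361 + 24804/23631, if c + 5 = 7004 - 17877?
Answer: 322430742/388816597 ≈ 0.82926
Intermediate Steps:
c = -10878 (c = -5 + (7004 - 17877) = -5 - 10873 = -10878)
c/49361 + 24804/23631 = -10878/49361 + 24804/23631 = -10878*1/49361 + 24804*(1/23631) = -10878/49361 + 8268/7877 = 322430742/388816597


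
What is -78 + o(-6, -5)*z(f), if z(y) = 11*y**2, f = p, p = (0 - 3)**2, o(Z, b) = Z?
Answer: -5424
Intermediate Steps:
p = 9 (p = (-3)**2 = 9)
f = 9
-78 + o(-6, -5)*z(f) = -78 - 66*9**2 = -78 - 66*81 = -78 - 6*891 = -78 - 5346 = -5424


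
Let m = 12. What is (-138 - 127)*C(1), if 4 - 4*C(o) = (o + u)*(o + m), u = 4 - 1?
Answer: 3180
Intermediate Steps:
u = 3
C(o) = 1 - (3 + o)*(12 + o)/4 (C(o) = 1 - (o + 3)*(o + 12)/4 = 1 - (3 + o)*(12 + o)/4)
(-138 - 127)*C(1) = (-138 - 127)*(-8 - 15/4*1 - ¼*1²) = -265*(-8 - 15/4 - ¼*1) = -265*(-8 - 15/4 - ¼) = -265*(-12) = 3180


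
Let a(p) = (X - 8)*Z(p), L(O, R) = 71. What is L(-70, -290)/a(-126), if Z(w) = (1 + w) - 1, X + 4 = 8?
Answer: 71/504 ≈ 0.14087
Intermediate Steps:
X = 4 (X = -4 + 8 = 4)
Z(w) = w
a(p) = -4*p (a(p) = (4 - 8)*p = -4*p)
L(-70, -290)/a(-126) = 71/((-4*(-126))) = 71/504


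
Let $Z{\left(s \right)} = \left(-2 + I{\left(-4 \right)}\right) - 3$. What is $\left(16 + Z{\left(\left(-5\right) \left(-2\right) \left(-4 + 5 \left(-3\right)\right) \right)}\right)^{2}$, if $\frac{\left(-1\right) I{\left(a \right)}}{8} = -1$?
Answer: $361$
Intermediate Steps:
$I{\left(a \right)} = 8$ ($I{\left(a \right)} = \left(-8\right) \left(-1\right) = 8$)
$Z{\left(s \right)} = 3$ ($Z{\left(s \right)} = \left(-2 + 8\right) - 3 = 6 - 3 = 3$)
$\left(16 + Z{\left(\left(-5\right) \left(-2\right) \left(-4 + 5 \left(-3\right)\right) \right)}\right)^{2} = \left(16 + 3\right)^{2} = 19^{2} = 361$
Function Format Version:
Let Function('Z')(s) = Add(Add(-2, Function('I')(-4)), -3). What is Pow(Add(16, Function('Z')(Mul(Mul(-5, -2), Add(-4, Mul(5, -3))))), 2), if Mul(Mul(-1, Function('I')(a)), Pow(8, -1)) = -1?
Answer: 361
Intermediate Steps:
Function('I')(a) = 8 (Function('I')(a) = Mul(-8, -1) = 8)
Function('Z')(s) = 3 (Function('Z')(s) = Add(Add(-2, 8), -3) = Add(6, -3) = 3)
Pow(Add(16, Function('Z')(Mul(Mul(-5, -2), Add(-4, Mul(5, -3))))), 2) = Pow(Add(16, 3), 2) = Pow(19, 2) = 361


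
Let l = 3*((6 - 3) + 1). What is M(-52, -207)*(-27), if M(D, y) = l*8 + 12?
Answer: -2916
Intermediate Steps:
l = 12 (l = 3*(3 + 1) = 3*4 = 12)
M(D, y) = 108 (M(D, y) = 12*8 + 12 = 96 + 12 = 108)
M(-52, -207)*(-27) = 108*(-27) = -2916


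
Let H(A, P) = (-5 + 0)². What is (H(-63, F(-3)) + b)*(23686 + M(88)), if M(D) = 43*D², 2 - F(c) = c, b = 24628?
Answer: 8793182734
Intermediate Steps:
F(c) = 2 - c
H(A, P) = 25 (H(A, P) = (-5)² = 25)
(H(-63, F(-3)) + b)*(23686 + M(88)) = (25 + 24628)*(23686 + 43*88²) = 24653*(23686 + 43*7744) = 24653*(23686 + 332992) = 24653*356678 = 8793182734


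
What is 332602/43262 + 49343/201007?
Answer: 34495003540/4347982417 ≈ 7.9336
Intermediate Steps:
332602/43262 + 49343/201007 = 332602*(1/43262) + 49343*(1/201007) = 166301/21631 + 49343/201007 = 34495003540/4347982417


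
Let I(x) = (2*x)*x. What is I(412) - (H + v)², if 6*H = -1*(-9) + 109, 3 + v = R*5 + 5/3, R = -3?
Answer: 3055292/9 ≈ 3.3948e+5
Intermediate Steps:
v = -49/3 (v = -3 + (-3*5 + 5/3) = -3 + (-15 + 5*(⅓)) = -3 + (-15 + 5/3) = -3 - 40/3 = -49/3 ≈ -16.333)
H = 59/3 (H = (-1*(-9) + 109)/6 = (9 + 109)/6 = (⅙)*118 = 59/3 ≈ 19.667)
I(x) = 2*x²
I(412) - (H + v)² = 2*412² - (59/3 - 49/3)² = 2*169744 - (10/3)² = 339488 - 1*100/9 = 339488 - 100/9 = 3055292/9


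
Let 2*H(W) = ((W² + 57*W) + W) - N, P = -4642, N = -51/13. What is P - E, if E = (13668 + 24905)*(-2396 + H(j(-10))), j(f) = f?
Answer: 2641551213/26 ≈ 1.0160e+8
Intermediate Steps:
N = -51/13 (N = -51*1/13 = -51/13 ≈ -3.9231)
H(W) = 51/26 + W²/2 + 29*W (H(W) = (((W² + 57*W) + W) - 1*(-51/13))/2 = ((W² + 58*W) + 51/13)/2 = (51/13 + W² + 58*W)/2 = 51/26 + W²/2 + 29*W)
E = -2641671905/26 (E = (13668 + 24905)*(-2396 + (51/26 + (½)*(-10)² + 29*(-10))) = 38573*(-2396 + (51/26 + (½)*100 - 290)) = 38573*(-2396 + (51/26 + 50 - 290)) = 38573*(-2396 - 6189/26) = 38573*(-68485/26) = -2641671905/26 ≈ -1.0160e+8)
P - E = -4642 - 1*(-2641671905/26) = -4642 + 2641671905/26 = 2641551213/26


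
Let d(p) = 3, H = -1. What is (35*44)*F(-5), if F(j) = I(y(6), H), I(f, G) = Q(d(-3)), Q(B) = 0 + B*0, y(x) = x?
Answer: 0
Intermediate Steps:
Q(B) = 0 (Q(B) = 0 + 0 = 0)
I(f, G) = 0
F(j) = 0
(35*44)*F(-5) = (35*44)*0 = 1540*0 = 0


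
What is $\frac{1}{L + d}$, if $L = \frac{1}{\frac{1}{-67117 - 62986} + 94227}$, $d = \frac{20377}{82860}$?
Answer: $\frac{25394964659670}{6245420303321} \approx 4.0662$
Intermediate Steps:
$d = \frac{20377}{82860}$ ($d = 20377 \cdot \frac{1}{82860} = \frac{20377}{82860} \approx 0.24592$)
$L = \frac{130103}{12259215380}$ ($L = \frac{1}{\frac{1}{-130103} + 94227} = \frac{1}{- \frac{1}{130103} + 94227} = \frac{1}{\frac{12259215380}{130103}} = \frac{130103}{12259215380} \approx 1.0613 \cdot 10^{-5}$)
$\frac{1}{L + d} = \frac{1}{\frac{130103}{12259215380} + \frac{20377}{82860}} = \frac{1}{\frac{6245420303321}{25394964659670}} = \frac{25394964659670}{6245420303321}$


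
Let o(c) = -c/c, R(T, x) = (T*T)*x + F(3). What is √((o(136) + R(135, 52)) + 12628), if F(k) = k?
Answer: √960330 ≈ 979.96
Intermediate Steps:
R(T, x) = 3 + x*T² (R(T, x) = (T*T)*x + 3 = T²*x + 3 = x*T² + 3 = 3 + x*T²)
o(c) = -1 (o(c) = -1*1 = -1)
√((o(136) + R(135, 52)) + 12628) = √((-1 + (3 + 52*135²)) + 12628) = √((-1 + (3 + 52*18225)) + 12628) = √((-1 + (3 + 947700)) + 12628) = √((-1 + 947703) + 12628) = √(947702 + 12628) = √960330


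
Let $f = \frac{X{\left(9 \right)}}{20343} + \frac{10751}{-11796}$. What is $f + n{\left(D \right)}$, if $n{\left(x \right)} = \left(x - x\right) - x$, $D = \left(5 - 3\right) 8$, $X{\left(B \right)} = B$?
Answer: $- \frac{1352685959}{79988676} \approx -16.911$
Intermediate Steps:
$D = 16$ ($D = 2 \cdot 8 = 16$)
$n{\left(x \right)} = - x$ ($n{\left(x \right)} = 0 - x = - x$)
$f = - \frac{72867143}{79988676}$ ($f = \frac{9}{20343} + \frac{10751}{-11796} = 9 \cdot \frac{1}{20343} + 10751 \left(- \frac{1}{11796}\right) = \frac{3}{6781} - \frac{10751}{11796} = - \frac{72867143}{79988676} \approx -0.91097$)
$f + n{\left(D \right)} = - \frac{72867143}{79988676} - 16 = - \frac{1352685959}{79988676}$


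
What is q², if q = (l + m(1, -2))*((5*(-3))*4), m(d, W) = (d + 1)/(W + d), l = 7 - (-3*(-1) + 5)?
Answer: 32400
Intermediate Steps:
l = -1 (l = 7 - (3 + 5) = 7 - 1*8 = 7 - 8 = -1)
m(d, W) = (1 + d)/(W + d)
q = 180 (q = (-1 + (1 + 1)/(-2 + 1))*((5*(-3))*4) = (-1 + 2/(-1))*(-15*4) = (-1 - 1*2)*(-60) = (-1 - 2)*(-60) = -3*(-60) = 180)
q² = 180² = 32400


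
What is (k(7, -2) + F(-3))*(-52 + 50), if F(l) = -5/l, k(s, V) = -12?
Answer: 62/3 ≈ 20.667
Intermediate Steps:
(k(7, -2) + F(-3))*(-52 + 50) = (-12 - 5/(-3))*(-52 + 50) = (-12 - 5*(-⅓))*(-2) = (-12 + 5/3)*(-2) = -31/3*(-2) = 62/3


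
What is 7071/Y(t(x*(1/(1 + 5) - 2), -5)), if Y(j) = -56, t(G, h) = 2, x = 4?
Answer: -7071/56 ≈ -126.27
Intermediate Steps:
7071/Y(t(x*(1/(1 + 5) - 2), -5)) = 7071/(-56) = 7071*(-1/56) = -7071/56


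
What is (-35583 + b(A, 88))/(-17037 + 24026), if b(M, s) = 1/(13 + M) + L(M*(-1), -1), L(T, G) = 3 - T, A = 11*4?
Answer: -2025551/398373 ≈ -5.0846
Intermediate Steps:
A = 44
b(M, s) = 3 + M + 1/(13 + M) (b(M, s) = 1/(13 + M) + (3 - M*(-1)) = 1/(13 + M) + (3 - (-1)*M) = 1/(13 + M) + (3 + M) = 3 + M + 1/(13 + M))
(-35583 + b(A, 88))/(-17037 + 24026) = (-35583 + (40 + 44² + 16*44)/(13 + 44))/(-17037 + 24026) = (-35583 + (40 + 1936 + 704)/57)/6989 = (-35583 + (1/57)*2680)*(1/6989) = (-35583 + 2680/57)*(1/6989) = -2025551/57*1/6989 = -2025551/398373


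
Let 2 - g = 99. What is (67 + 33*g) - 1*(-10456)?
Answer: 7322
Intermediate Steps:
g = -97 (g = 2 - 1*99 = 2 - 99 = -97)
(67 + 33*g) - 1*(-10456) = (67 + 33*(-97)) - 1*(-10456) = (67 - 3201) + 10456 = -3134 + 10456 = 7322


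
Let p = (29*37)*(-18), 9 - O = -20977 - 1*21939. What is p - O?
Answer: -62239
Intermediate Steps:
O = 42925 (O = 9 - (-20977 - 1*21939) = 9 - (-20977 - 21939) = 9 - 1*(-42916) = 9 + 42916 = 42925)
p = -19314 (p = 1073*(-18) = -19314)
p - O = -19314 - 1*42925 = -19314 - 42925 = -62239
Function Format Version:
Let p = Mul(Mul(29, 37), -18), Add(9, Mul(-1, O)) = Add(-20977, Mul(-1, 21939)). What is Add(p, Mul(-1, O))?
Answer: -62239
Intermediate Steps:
O = 42925 (O = Add(9, Mul(-1, Add(-20977, Mul(-1, 21939)))) = Add(9, Mul(-1, Add(-20977, -21939))) = Add(9, Mul(-1, -42916)) = Add(9, 42916) = 42925)
p = -19314 (p = Mul(1073, -18) = -19314)
Add(p, Mul(-1, O)) = Add(-19314, Mul(-1, 42925)) = Add(-19314, -42925) = -62239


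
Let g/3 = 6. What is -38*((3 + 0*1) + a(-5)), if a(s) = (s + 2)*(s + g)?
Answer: 1368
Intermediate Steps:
g = 18 (g = 3*6 = 18)
a(s) = (2 + s)*(18 + s) (a(s) = (s + 2)*(s + 18) = (2 + s)*(18 + s))
-38*((3 + 0*1) + a(-5)) = -38*((3 + 0*1) + (36 + (-5)**2 + 20*(-5))) = -38*((3 + 0) + (36 + 25 - 100)) = -38*(3 - 39) = -38*(-36) = 1368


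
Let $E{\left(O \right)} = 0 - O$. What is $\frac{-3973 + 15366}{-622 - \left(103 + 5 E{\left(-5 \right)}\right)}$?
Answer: $- \frac{11393}{750} \approx -15.191$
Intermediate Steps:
$E{\left(O \right)} = - O$
$\frac{-3973 + 15366}{-622 - \left(103 + 5 E{\left(-5 \right)}\right)} = \frac{-3973 + 15366}{-622 - \left(103 + 5 \left(\left(-1\right) \left(-5\right)\right)\right)} = \frac{11393}{-622 - 128} = \frac{11393}{-750} = 11393 \left(- \frac{1}{750}\right) = - \frac{11393}{750}$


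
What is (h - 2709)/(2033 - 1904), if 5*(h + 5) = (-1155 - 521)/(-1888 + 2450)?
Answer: -1271336/60415 ≈ -21.043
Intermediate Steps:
h = -7863/1405 (h = -5 + ((-1155 - 521)/(-1888 + 2450))/5 = -5 + (-1676/562)/5 = -5 + (-1676*1/562)/5 = -5 + (⅕)*(-838/281) = -5 - 838/1405 = -7863/1405 ≈ -5.5964)
(h - 2709)/(2033 - 1904) = (-7863/1405 - 2709)/(2033 - 1904) = -3814008/1405/129 = -3814008/1405*1/129 = -1271336/60415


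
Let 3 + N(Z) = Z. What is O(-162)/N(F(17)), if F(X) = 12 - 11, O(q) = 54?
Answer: -27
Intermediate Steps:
F(X) = 1
N(Z) = -3 + Z
O(-162)/N(F(17)) = 54/(-3 + 1) = 54/(-2) = 54*(-1/2) = -27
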